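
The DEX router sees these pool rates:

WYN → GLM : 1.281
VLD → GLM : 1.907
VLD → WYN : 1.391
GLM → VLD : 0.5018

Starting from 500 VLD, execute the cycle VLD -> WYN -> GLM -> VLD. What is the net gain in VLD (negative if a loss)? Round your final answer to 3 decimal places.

500 VLD × 1.391 = 695.5 WYN
695.5 WYN × 1.281 = 890.9355 GLM
890.9355 GLM × 0.5018 = 447.0714339 VLD
Net change: 447.0714339 − 500 = -52.9285661 VLD

-52.929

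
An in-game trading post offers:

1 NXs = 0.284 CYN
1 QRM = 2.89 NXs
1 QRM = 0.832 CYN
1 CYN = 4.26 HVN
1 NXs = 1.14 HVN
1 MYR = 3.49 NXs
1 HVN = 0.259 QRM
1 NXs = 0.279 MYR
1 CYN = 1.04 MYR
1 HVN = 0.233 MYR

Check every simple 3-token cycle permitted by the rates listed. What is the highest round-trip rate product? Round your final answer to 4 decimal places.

NXs→CYN→MYR→NXs: 0.284 × 1.04 × 3.49 = 1.03081
HVN→MYR→NXs→HVN: 0.233 × 3.49 × 1.14 = 0.92701
QRM→CYN→HVN→QRM: 0.832 × 4.26 × 0.259 = 0.91798
QRM→NXs→HVN→QRM: 2.89 × 1.14 × 0.259 = 0.85330
Maximum is NXs→CYN→MYR→NXs at 1.0308; arbitrage exists.

1.0308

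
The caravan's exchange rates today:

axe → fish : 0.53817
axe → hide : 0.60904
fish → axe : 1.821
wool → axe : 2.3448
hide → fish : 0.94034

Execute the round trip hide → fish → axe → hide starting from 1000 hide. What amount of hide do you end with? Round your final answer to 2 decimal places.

1000 hide × 0.94034 = 940.34 fish
940.34 fish × 1.821 = 1712.35914 axe
1712.35914 axe × 0.60904 = 1042.8952106256 hide

1042.90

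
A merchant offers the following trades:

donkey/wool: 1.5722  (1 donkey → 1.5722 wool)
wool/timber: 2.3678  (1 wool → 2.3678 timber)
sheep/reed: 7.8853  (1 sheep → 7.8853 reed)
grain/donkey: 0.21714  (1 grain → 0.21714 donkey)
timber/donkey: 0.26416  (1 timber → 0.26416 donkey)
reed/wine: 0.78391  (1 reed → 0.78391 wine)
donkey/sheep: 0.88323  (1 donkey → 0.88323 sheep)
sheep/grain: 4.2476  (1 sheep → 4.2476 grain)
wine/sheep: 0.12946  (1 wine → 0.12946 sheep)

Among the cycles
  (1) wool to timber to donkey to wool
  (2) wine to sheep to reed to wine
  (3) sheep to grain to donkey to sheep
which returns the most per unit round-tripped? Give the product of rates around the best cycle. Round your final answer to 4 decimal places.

0.9834

(1) 2.3678 × 0.26416 × 1.5722 = 0.98338
(2) 0.12946 × 7.8853 × 0.78391 = 0.80024
(3) 4.2476 × 0.21714 × 0.88323 = 0.81462
Highest is cycle (1) at 0.9834 (≤1, no arbitrage).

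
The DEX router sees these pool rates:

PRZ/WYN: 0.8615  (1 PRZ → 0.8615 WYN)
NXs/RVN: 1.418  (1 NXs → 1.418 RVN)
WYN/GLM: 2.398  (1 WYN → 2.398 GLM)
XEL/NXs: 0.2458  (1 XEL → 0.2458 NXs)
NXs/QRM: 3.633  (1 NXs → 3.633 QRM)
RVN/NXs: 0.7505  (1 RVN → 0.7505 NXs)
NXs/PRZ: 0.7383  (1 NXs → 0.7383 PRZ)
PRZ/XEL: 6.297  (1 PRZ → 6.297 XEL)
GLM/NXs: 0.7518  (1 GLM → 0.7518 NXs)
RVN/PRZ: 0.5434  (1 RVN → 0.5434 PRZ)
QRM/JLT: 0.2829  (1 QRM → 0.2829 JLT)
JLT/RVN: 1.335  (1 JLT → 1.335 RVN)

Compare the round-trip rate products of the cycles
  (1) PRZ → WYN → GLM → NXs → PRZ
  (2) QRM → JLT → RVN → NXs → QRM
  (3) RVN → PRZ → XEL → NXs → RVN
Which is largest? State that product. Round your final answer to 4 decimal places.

(1) 0.8615 × 2.398 × 0.7518 × 0.7383 = 1.14667
(2) 0.2829 × 1.335 × 0.7505 × 3.633 = 1.02975
(3) 0.5434 × 6.297 × 0.2458 × 1.418 = 1.19265
Highest is cycle (3) at 1.1926 (>1, arbitrage).

1.1926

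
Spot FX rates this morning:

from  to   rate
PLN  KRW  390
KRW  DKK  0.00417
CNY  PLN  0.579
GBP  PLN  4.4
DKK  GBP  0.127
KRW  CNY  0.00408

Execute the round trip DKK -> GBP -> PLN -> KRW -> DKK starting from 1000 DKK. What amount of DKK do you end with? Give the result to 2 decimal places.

1000 DKK × 0.127 = 127 GBP
127 GBP × 4.4 = 558.8 PLN
558.8 PLN × 390 = 217932 KRW
217932 KRW × 0.00417 = 908.77644 DKK

908.78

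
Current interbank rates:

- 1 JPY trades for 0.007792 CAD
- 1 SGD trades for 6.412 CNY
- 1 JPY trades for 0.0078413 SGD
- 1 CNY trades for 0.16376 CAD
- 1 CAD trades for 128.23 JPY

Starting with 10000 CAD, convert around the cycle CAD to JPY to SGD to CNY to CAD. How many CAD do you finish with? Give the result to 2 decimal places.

10557.94

10000 CAD × 128.23 = 1282300 JPY
1282300 JPY × 0.0078413 = 10054.89899 SGD
10054.89899 SGD × 6.412 = 64472.01232388 CNY
64472.01232388 CNY × 0.16376 = 10557.9367381585888 CAD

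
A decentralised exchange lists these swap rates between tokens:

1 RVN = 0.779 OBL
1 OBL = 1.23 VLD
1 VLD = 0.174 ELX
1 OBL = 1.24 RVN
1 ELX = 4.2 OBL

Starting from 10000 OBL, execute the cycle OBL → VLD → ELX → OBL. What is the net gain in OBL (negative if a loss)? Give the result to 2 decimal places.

10000 OBL × 1.23 = 12300 VLD
12300 VLD × 0.174 = 2140.2 ELX
2140.2 ELX × 4.2 = 8988.84 OBL
Net change: 8988.84 − 10000 = -1011.16 OBL

-1011.16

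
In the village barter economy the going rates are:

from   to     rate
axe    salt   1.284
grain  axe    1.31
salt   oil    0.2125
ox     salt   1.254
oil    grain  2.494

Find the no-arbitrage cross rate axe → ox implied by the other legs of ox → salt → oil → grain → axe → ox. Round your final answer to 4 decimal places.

Known legs of the cycle: 1.254 × 0.2125 × 2.494 × 1.31 = 0.8706111315
For no arbitrage the full-cycle product must be 1, so the missing rate is 1 / 0.8706111315 ≈ 1.148618.

1.1486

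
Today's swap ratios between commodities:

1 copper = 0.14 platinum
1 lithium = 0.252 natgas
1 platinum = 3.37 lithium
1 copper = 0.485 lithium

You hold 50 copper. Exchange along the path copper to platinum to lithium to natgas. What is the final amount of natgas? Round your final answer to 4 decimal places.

5.9447

50 copper × 0.14 = 7 platinum
7 platinum × 3.37 = 23.59 lithium
23.59 lithium × 0.252 = 5.94468 natgas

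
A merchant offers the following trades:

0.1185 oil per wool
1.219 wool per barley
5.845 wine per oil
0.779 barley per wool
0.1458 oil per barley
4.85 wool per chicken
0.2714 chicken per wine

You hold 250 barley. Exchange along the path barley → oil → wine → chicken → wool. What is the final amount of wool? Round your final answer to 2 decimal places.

280.44

250 barley × 0.1458 = 36.45 oil
36.45 oil × 5.845 = 213.05025 wine
213.05025 wine × 0.2714 = 57.82183785 chicken
57.82183785 chicken × 4.85 = 280.4359135725 wool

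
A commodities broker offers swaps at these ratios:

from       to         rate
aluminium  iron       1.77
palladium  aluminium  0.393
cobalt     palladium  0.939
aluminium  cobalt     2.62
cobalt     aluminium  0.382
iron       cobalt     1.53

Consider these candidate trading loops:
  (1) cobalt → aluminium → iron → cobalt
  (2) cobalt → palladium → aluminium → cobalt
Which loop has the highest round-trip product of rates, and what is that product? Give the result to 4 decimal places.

(1) 0.382 × 1.77 × 1.53 = 1.03449
(2) 0.939 × 0.393 × 2.62 = 0.96685
Highest is cycle (1) at 1.0345 (>1, arbitrage).

1.0345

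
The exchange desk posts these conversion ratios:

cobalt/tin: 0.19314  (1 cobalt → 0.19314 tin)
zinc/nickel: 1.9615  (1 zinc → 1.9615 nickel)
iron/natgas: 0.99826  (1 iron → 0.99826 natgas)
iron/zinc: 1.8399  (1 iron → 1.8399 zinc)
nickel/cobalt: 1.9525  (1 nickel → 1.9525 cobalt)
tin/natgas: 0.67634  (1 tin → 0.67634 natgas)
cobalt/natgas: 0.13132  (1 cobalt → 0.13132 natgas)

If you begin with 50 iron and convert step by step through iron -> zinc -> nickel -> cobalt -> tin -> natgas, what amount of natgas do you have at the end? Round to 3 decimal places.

50 iron × 1.8399 = 91.995 zinc
91.995 zinc × 1.9615 = 180.4481925 nickel
180.4481925 nickel × 1.9525 = 352.32509585625 cobalt
352.32509585625 cobalt × 0.19314 = 68.048069013676125 tin
68.048069013676125 tin × 0.67634 = 46.0236309967097103825 natgas

46.024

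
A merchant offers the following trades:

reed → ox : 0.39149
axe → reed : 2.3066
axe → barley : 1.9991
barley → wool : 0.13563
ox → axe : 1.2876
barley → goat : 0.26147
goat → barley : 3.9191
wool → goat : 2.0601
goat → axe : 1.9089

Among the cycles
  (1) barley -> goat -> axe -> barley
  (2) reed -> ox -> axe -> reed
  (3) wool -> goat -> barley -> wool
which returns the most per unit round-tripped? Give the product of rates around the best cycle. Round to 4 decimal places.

1.1627

(1) 0.26147 × 1.9089 × 1.9991 = 0.99779
(2) 0.39149 × 1.2876 × 2.3066 = 1.16272
(3) 2.0601 × 3.9191 × 0.13563 = 1.09504
Highest is cycle (2) at 1.1627 (>1, arbitrage).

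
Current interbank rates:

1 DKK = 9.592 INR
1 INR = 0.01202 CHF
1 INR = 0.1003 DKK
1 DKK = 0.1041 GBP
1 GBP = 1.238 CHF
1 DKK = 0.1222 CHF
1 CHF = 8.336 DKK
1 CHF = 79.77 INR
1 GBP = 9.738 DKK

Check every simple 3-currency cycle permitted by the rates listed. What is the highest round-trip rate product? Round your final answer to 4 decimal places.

GBP→CHF→DKK→GBP: 1.238 × 8.336 × 0.1041 = 1.07431
INR→DKK→CHF→INR: 0.1003 × 0.1222 × 79.77 = 0.97771
INR→CHF→DKK→INR: 0.01202 × 8.336 × 9.592 = 0.96111
Maximum is GBP→CHF→DKK→GBP at 1.0743; arbitrage exists.

1.0743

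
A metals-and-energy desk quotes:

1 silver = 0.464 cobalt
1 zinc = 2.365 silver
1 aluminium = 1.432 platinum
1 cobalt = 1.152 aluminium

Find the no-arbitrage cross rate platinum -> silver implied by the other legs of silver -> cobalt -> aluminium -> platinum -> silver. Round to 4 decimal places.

Known legs of the cycle: 0.464 × 1.152 × 1.432 = 0.765444096
For no arbitrage the full-cycle product must be 1, so the missing rate is 1 / 0.765444096 ≈ 1.306431.

1.3064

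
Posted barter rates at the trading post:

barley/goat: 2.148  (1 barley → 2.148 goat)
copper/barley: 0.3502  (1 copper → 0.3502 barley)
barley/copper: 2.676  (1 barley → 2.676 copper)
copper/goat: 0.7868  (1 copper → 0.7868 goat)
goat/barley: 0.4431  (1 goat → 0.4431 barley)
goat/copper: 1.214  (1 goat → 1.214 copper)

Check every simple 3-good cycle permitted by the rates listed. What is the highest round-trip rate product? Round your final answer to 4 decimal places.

copper→goat→barley→copper: 0.7868 × 0.4431 × 2.676 = 0.93294
copper→barley→goat→copper: 0.3502 × 2.148 × 1.214 = 0.91321
Maximum is copper→goat→barley→copper at 0.9329; no arbitrage — every cycle loses value.

0.9329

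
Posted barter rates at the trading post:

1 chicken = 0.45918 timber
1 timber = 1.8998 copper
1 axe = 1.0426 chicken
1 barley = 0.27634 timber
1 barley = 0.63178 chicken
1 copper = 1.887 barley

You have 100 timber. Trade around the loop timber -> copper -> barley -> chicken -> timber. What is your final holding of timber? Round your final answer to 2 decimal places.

104.00

100 timber × 1.8998 = 189.98 copper
189.98 copper × 1.887 = 358.49226 barley
358.49226 barley × 0.63178 = 226.4882400228 chicken
226.4882400228 chicken × 0.45918 = 103.998870053669304 timber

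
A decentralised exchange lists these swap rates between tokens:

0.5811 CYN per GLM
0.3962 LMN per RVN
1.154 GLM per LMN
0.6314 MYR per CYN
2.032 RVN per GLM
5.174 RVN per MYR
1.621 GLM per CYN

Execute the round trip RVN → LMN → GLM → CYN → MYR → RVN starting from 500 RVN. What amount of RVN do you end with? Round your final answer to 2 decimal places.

500 RVN × 0.3962 = 198.1 LMN
198.1 LMN × 1.154 = 228.6074 GLM
228.6074 GLM × 0.5811 = 132.84376014 CYN
132.84376014 CYN × 0.6314 = 83.877550152396 MYR
83.877550152396 MYR × 5.174 = 433.982444488496904 RVN

433.98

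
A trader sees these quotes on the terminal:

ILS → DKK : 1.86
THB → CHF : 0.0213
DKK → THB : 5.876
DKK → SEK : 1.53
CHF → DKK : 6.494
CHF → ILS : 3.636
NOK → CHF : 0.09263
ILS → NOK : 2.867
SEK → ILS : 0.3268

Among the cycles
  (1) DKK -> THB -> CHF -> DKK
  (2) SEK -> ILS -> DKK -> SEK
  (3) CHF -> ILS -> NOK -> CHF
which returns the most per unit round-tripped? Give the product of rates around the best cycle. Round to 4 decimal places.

(1) 5.876 × 0.0213 × 6.494 = 0.81278
(2) 0.3268 × 1.86 × 1.53 = 0.93001
(3) 3.636 × 2.867 × 0.09263 = 0.96561
Highest is cycle (3) at 0.9656 (≤1, no arbitrage).

0.9656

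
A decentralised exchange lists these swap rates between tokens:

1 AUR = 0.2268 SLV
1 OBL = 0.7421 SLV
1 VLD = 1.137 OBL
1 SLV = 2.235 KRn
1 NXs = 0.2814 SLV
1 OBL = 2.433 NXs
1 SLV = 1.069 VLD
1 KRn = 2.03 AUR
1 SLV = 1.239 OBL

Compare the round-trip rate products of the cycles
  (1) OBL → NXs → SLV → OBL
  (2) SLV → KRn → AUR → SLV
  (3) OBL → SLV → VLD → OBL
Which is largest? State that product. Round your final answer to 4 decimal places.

(1) 2.433 × 0.2814 × 1.239 = 0.84828
(2) 2.235 × 2.03 × 0.2268 = 1.02900
(3) 0.7421 × 1.069 × 1.137 = 0.90199
Highest is cycle (2) at 1.0290 (>1, arbitrage).

1.0290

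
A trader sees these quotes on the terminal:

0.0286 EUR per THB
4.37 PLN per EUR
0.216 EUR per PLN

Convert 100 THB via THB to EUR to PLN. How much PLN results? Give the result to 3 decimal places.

12.498

100 THB × 0.0286 = 2.86 EUR
2.86 EUR × 4.37 = 12.4982 PLN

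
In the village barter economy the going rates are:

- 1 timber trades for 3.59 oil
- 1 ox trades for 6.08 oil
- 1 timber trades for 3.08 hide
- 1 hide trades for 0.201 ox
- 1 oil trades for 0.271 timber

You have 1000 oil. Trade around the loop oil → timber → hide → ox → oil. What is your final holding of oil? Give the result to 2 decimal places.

1020.05

1000 oil × 0.271 = 271 timber
271 timber × 3.08 = 834.68 hide
834.68 hide × 0.201 = 167.77068 ox
167.77068 ox × 6.08 = 1020.0457344 oil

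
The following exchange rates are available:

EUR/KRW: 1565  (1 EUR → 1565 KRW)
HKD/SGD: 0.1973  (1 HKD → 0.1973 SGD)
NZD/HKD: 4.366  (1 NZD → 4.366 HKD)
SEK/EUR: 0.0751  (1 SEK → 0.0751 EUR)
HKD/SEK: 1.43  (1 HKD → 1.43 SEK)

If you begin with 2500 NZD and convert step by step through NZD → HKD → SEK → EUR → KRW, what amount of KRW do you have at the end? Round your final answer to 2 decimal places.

2500 NZD × 4.366 = 10915 HKD
10915 HKD × 1.43 = 15608.45 SEK
15608.45 SEK × 0.0751 = 1172.194595 EUR
1172.194595 EUR × 1565 = 1834484.541175 KRW

1834484.54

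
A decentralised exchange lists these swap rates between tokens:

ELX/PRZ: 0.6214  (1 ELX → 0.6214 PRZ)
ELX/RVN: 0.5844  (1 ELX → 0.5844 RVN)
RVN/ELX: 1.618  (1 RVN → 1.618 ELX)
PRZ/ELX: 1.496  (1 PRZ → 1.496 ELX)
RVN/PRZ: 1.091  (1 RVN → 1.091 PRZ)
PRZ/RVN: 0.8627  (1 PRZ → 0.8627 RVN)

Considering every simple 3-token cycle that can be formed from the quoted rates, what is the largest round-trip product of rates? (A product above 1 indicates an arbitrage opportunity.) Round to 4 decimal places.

0.9538

PRZ→ELX→RVN→PRZ: 1.496 × 0.5844 × 1.091 = 0.95382
PRZ→RVN→ELX→PRZ: 0.8627 × 1.618 × 0.6214 = 0.86738
Maximum is PRZ→ELX→RVN→PRZ at 0.9538; no arbitrage — every cycle loses value.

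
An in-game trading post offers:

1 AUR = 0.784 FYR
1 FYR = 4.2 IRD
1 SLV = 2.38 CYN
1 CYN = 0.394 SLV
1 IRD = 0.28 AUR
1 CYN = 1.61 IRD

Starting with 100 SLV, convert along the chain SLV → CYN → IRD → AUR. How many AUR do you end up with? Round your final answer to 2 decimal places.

107.29

100 SLV × 2.38 = 238 CYN
238 CYN × 1.61 = 383.18 IRD
383.18 IRD × 0.28 = 107.2904 AUR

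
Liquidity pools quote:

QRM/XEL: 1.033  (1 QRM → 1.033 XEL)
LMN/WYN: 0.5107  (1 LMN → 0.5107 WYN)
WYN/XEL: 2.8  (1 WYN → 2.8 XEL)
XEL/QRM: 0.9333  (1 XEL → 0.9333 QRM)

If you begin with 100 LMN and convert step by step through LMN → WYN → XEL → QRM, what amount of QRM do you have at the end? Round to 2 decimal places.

100 LMN × 0.5107 = 51.07 WYN
51.07 WYN × 2.8 = 142.996 XEL
142.996 XEL × 0.9333 = 133.4581668 QRM

133.46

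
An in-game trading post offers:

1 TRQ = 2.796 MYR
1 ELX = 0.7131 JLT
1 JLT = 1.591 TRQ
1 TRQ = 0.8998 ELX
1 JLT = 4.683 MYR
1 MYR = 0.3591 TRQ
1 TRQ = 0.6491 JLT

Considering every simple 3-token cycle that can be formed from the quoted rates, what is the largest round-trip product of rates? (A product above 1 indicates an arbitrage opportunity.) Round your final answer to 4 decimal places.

1.0916

TRQ→JLT→MYR→TRQ: 0.6491 × 4.683 × 0.3591 = 1.09157
ELX→JLT→TRQ→ELX: 0.7131 × 1.591 × 0.8998 = 1.02086
Maximum is TRQ→JLT→MYR→TRQ at 1.0916; arbitrage exists.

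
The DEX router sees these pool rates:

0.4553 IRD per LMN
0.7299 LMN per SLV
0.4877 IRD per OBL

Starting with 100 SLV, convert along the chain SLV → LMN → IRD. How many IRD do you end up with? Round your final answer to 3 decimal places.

100 SLV × 0.7299 = 72.99 LMN
72.99 LMN × 0.4553 = 33.232347 IRD

33.232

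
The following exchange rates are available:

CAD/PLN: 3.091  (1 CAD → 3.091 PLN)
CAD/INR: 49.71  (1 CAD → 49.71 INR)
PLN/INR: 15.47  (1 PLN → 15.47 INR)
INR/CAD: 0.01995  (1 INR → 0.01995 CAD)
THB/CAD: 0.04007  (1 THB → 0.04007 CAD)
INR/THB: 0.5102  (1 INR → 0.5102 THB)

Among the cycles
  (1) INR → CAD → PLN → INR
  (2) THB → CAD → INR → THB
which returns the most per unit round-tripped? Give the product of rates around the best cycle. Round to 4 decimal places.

(1) 0.01995 × 3.091 × 15.47 = 0.95396
(2) 0.04007 × 49.71 × 0.5102 = 1.01626
Highest is cycle (2) at 1.0163 (>1, arbitrage).

1.0163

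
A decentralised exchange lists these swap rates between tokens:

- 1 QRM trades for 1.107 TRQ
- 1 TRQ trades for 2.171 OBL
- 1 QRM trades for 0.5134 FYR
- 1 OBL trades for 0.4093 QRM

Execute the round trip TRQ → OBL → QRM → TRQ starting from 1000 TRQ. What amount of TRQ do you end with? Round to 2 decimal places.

1000 TRQ × 2.171 = 2171 OBL
2171 OBL × 0.4093 = 888.5903 QRM
888.5903 QRM × 1.107 = 983.6694621 TRQ

983.67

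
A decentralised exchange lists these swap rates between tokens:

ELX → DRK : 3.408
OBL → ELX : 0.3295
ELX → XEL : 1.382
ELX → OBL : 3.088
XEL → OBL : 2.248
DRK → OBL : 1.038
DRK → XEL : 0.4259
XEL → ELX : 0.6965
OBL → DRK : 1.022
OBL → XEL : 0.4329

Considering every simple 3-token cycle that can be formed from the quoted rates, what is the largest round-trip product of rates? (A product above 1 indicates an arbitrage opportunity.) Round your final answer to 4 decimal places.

1.1656

DRK→OBL→ELX→DRK: 1.038 × 0.3295 × 3.408 = 1.16561
OBL→ELX→XEL→OBL: 0.3295 × 1.382 × 2.248 = 1.02367
DRK→XEL→ELX→DRK: 0.4259 × 0.6965 × 3.408 = 1.01095
DRK→XEL→OBL→DRK: 0.4259 × 2.248 × 1.022 = 0.97849
OBL→XEL→ELX→OBL: 0.4329 × 0.6965 × 3.088 = 0.93108
Maximum is DRK→OBL→ELX→DRK at 1.1656; arbitrage exists.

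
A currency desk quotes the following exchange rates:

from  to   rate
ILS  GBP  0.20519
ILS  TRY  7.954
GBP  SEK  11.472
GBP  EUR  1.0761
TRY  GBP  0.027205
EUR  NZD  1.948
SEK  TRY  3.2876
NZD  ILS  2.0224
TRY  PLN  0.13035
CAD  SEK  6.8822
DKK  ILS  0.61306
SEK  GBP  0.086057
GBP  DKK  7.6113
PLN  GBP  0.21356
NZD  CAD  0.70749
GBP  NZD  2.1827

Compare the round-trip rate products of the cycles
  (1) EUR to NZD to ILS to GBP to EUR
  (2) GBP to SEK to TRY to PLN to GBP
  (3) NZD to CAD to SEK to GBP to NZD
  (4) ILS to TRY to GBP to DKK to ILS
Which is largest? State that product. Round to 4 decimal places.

(1) 1.948 × 2.0224 × 0.20519 × 1.0761 = 0.86989
(2) 11.472 × 3.2876 × 0.13035 × 0.21356 = 1.04990
(3) 0.70749 × 6.8822 × 0.086057 × 2.1827 = 0.91459
(4) 7.954 × 0.027205 × 7.6113 × 0.61306 = 1.00971
Highest is cycle (2) at 1.0499 (>1, arbitrage).

1.0499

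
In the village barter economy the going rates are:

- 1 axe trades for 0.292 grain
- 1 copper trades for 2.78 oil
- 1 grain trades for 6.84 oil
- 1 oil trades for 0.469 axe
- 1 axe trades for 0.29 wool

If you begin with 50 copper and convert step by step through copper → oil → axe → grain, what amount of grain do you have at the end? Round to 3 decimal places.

50 copper × 2.78 = 139 oil
139 oil × 0.469 = 65.191 axe
65.191 axe × 0.292 = 19.035772 grain

19.036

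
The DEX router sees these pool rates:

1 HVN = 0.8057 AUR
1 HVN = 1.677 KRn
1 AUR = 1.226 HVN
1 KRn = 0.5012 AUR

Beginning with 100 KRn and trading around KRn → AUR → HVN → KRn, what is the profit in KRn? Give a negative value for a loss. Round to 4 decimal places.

100 KRn × 0.5012 = 50.12 AUR
50.12 AUR × 1.226 = 61.44712 HVN
61.44712 HVN × 1.677 = 103.04682024 KRn
Net change: 103.04682024 − 100 = 3.04682024 KRn

3.0468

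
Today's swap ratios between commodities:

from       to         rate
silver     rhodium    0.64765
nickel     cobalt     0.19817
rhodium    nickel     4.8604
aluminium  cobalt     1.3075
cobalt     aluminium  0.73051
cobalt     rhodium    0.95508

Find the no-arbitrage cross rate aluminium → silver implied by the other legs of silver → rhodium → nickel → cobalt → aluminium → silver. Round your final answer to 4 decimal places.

Known legs of the cycle: 0.64765 × 4.8604 × 0.19817 × 0.73051 = 0.455697301500504602
For no arbitrage the full-cycle product must be 1, so the missing rate is 1 / 0.455697301500504602 ≈ 2.194439.

2.1944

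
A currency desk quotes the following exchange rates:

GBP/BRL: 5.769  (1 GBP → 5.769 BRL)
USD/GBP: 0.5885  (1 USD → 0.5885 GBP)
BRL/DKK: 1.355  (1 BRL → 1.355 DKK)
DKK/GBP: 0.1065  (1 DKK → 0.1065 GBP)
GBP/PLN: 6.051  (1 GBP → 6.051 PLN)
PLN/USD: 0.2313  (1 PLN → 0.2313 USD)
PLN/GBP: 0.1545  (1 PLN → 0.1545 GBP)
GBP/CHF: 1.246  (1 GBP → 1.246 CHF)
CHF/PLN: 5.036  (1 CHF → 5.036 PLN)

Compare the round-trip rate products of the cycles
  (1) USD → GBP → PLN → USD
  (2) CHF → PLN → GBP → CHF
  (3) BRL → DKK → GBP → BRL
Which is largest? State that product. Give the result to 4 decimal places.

0.9695

(1) 0.5885 × 6.051 × 0.2313 = 0.82366
(2) 5.036 × 0.1545 × 1.246 = 0.96947
(3) 1.355 × 0.1065 × 5.769 = 0.83251
Highest is cycle (2) at 0.9695 (≤1, no arbitrage).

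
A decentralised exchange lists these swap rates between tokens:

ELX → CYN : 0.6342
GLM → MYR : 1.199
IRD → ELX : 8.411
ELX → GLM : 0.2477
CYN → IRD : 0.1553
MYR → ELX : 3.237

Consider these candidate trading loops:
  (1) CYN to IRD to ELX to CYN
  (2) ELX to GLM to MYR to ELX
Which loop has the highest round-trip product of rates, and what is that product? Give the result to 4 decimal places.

(1) 0.1553 × 8.411 × 0.6342 = 0.82841
(2) 0.2477 × 1.199 × 3.237 = 0.96136
Highest is cycle (2) at 0.9614 (≤1, no arbitrage).

0.9614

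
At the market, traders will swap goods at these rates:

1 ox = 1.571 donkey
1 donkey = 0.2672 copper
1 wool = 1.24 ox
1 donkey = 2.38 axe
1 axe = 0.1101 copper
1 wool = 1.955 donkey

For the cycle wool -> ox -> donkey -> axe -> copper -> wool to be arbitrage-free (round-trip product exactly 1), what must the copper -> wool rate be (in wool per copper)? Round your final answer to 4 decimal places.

1.9590

Known legs of the cycle: 1.24 × 1.571 × 2.38 × 0.1101 = 0.51046050552
For no arbitrage the full-cycle product must be 1, so the missing rate is 1 / 0.51046050552 ≈ 1.959015.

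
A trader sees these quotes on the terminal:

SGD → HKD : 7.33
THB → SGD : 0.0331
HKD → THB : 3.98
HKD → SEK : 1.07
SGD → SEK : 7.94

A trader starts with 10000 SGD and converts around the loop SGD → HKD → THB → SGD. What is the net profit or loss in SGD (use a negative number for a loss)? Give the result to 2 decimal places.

-343.60

10000 SGD × 7.33 = 73300 HKD
73300 HKD × 3.98 = 291734 THB
291734 THB × 0.0331 = 9656.3954 SGD
Net change: 9656.3954 − 10000 = -343.6046 SGD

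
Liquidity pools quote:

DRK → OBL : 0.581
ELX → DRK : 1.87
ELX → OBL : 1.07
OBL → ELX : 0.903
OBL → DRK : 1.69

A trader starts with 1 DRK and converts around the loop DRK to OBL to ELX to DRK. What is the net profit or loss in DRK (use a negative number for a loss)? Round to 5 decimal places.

1 DRK × 0.581 = 0.581 OBL
0.581 OBL × 0.903 = 0.524643 ELX
0.524643 ELX × 1.87 = 0.98108241 DRK
Net change: 0.98108241 − 1 = -0.01891759 DRK

-0.01892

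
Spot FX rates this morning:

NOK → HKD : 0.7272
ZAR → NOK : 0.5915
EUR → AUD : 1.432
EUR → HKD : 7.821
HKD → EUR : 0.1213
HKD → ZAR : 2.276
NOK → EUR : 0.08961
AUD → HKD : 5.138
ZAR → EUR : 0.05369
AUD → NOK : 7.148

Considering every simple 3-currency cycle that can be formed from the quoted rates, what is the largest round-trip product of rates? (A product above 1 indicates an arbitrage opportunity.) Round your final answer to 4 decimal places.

0.9790

ZAR→NOK→HKD→ZAR: 0.5915 × 0.7272 × 2.276 = 0.97900
ZAR→EUR→HKD→ZAR: 0.05369 × 7.821 × 2.276 = 0.95571
AUD→NOK→EUR→AUD: 7.148 × 0.08961 × 1.432 = 0.91724
AUD→HKD→EUR→AUD: 5.138 × 0.1213 × 1.432 = 0.89248
Maximum is ZAR→NOK→HKD→ZAR at 0.9790; no arbitrage — every cycle loses value.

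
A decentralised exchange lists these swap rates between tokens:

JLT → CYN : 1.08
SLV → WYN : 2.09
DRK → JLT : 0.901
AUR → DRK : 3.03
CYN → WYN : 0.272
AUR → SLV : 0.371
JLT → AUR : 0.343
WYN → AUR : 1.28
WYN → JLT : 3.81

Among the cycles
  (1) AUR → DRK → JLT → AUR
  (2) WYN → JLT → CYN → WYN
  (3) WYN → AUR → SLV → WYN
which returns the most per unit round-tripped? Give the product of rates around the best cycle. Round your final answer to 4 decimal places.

1.1192

(1) 3.03 × 0.901 × 0.343 = 0.93640
(2) 3.81 × 1.08 × 0.272 = 1.11923
(3) 1.28 × 0.371 × 2.09 = 0.99250
Highest is cycle (2) at 1.1192 (>1, arbitrage).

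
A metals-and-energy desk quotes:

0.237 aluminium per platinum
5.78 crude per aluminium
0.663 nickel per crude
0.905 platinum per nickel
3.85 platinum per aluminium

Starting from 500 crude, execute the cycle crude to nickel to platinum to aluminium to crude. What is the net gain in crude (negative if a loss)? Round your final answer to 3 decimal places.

500 crude × 0.663 = 331.5 nickel
331.5 nickel × 0.905 = 300.0075 platinum
300.0075 platinum × 0.237 = 71.1017775 aluminium
71.1017775 aluminium × 5.78 = 410.96827395 crude
Net change: 410.96827395 − 500 = -89.03172605 crude

-89.032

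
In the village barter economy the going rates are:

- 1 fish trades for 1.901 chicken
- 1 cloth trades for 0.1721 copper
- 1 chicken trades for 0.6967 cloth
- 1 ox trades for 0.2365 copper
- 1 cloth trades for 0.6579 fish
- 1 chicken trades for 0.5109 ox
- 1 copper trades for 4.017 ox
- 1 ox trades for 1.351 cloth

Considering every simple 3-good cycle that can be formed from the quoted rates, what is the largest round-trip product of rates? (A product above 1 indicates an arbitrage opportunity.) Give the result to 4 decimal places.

ox→cloth→copper→ox: 1.351 × 0.1721 × 4.017 = 0.93398
cloth→fish→chicken→cloth: 0.6579 × 1.901 × 0.6967 = 0.87134
Maximum is ox→cloth→copper→ox at 0.9340; no arbitrage — every cycle loses value.

0.9340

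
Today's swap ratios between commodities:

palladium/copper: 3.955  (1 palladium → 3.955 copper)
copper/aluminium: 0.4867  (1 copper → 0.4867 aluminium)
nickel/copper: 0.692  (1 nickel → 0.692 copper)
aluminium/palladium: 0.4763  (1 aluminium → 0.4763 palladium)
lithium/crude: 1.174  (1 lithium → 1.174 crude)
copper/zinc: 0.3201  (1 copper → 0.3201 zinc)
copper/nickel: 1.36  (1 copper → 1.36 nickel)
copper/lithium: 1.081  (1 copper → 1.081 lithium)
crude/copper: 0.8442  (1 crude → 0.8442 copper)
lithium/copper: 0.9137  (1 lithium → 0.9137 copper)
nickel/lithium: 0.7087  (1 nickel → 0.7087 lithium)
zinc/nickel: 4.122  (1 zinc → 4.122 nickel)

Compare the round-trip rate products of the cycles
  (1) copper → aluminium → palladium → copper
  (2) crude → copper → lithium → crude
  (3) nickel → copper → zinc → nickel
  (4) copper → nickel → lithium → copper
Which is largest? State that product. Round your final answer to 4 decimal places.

(1) 0.4867 × 0.4763 × 3.955 = 0.91683
(2) 0.8442 × 1.081 × 1.174 = 1.07137
(3) 0.692 × 0.3201 × 4.122 = 0.91306
(4) 1.36 × 0.7087 × 0.9137 = 0.88065
Highest is cycle (2) at 1.0714 (>1, arbitrage).

1.0714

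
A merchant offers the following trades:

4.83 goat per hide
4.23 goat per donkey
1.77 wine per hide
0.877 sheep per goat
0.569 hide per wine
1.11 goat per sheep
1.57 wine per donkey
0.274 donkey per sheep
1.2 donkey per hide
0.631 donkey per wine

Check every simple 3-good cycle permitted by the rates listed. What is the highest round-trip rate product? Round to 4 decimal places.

1.0720

hide→donkey→wine→hide: 1.2 × 1.57 × 0.569 = 1.07200
sheep→donkey→goat→sheep: 0.274 × 4.23 × 0.877 = 1.01646
Maximum is hide→donkey→wine→hide at 1.0720; arbitrage exists.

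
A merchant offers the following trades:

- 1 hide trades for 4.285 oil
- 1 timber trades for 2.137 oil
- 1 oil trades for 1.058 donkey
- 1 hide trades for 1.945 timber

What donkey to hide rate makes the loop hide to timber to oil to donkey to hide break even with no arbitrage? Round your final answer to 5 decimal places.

0.22740

Known legs of the cycle: 1.945 × 2.137 × 1.058 = 4.39753997
For no arbitrage the full-cycle product must be 1, so the missing rate is 1 / 4.39753997 ≈ 0.2273999.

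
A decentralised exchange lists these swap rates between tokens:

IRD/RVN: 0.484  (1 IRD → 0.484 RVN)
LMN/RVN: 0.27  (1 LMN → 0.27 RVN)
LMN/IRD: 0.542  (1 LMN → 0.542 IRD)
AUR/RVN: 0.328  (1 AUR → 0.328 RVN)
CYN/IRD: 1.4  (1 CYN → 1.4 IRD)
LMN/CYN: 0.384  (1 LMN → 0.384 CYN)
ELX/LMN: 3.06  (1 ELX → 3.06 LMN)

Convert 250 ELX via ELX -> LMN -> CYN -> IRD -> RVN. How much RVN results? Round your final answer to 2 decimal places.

199.05

250 ELX × 3.06 = 765 LMN
765 LMN × 0.384 = 293.76 CYN
293.76 CYN × 1.4 = 411.264 IRD
411.264 IRD × 0.484 = 199.051776 RVN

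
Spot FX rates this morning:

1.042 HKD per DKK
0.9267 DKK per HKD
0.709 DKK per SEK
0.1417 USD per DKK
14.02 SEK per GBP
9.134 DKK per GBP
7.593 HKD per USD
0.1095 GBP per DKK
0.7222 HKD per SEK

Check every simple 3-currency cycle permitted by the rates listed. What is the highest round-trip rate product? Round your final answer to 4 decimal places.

1.0884

SEK→DKK→GBP→SEK: 0.709 × 0.1095 × 14.02 = 1.08845
USD→HKD→DKK→USD: 7.593 × 0.9267 × 0.1417 = 0.99706
Maximum is SEK→DKK→GBP→SEK at 1.0884; arbitrage exists.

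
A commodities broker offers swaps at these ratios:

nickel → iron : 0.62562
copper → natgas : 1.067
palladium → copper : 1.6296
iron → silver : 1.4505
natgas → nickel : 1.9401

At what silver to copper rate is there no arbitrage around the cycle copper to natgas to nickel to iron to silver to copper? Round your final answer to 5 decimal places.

0.53233

Known legs of the cycle: 1.067 × 1.9401 × 0.62562 × 1.4505 = 1.878524623638927
For no arbitrage the full-cycle product must be 1, so the missing rate is 1 / 1.878524623638927 ≈ 0.5323327.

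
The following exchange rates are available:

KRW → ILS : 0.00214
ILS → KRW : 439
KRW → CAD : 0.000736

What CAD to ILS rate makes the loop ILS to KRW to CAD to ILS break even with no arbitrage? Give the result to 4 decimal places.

3.0950

Known legs of the cycle: 439 × 0.000736 = 0.323104
For no arbitrage the full-cycle product must be 1, so the missing rate is 1 / 0.323104 ≈ 3.094979.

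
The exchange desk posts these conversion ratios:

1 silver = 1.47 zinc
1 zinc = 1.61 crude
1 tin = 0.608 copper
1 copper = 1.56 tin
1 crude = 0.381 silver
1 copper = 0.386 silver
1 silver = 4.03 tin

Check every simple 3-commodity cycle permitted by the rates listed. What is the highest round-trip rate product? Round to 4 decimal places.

copper→silver→tin→copper: 0.386 × 4.03 × 0.608 = 0.94579
silver→zinc→crude→silver: 1.47 × 1.61 × 0.381 = 0.90171
Maximum is copper→silver→tin→copper at 0.9458; no arbitrage — every cycle loses value.

0.9458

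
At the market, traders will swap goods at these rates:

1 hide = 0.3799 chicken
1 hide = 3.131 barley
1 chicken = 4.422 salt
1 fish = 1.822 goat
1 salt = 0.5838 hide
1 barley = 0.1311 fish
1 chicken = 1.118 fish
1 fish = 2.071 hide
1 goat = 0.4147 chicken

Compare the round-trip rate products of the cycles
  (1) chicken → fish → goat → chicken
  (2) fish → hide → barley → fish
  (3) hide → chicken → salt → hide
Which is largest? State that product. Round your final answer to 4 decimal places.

0.9807

(1) 1.118 × 1.822 × 0.4147 = 0.84474
(2) 2.071 × 3.131 × 0.1311 = 0.85009
(3) 0.3799 × 4.422 × 0.5838 = 0.98074
Highest is cycle (3) at 0.9807 (≤1, no arbitrage).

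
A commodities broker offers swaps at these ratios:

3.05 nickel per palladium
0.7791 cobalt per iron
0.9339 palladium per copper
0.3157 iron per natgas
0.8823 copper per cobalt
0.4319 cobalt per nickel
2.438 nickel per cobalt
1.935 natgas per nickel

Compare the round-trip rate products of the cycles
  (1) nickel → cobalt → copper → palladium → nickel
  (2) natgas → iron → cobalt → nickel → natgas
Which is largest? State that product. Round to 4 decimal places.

1.1603

(1) 0.4319 × 0.8823 × 0.9339 × 3.05 = 1.08542
(2) 0.3157 × 0.7791 × 2.438 × 1.935 = 1.16033
Highest is cycle (2) at 1.1603 (>1, arbitrage).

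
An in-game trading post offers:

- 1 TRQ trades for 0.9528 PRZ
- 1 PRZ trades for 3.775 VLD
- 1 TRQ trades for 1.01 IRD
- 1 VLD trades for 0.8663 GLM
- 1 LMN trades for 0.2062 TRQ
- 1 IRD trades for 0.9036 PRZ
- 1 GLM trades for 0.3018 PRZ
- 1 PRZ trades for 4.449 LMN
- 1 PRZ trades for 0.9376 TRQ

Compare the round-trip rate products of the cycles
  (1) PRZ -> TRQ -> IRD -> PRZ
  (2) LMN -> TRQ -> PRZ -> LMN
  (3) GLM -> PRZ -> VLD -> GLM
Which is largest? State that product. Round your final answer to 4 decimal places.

0.9870

(1) 0.9376 × 1.01 × 0.9036 = 0.85569
(2) 0.2062 × 0.9528 × 4.449 = 0.87408
(3) 0.3018 × 3.775 × 0.8663 = 0.98697
Highest is cycle (3) at 0.9870 (≤1, no arbitrage).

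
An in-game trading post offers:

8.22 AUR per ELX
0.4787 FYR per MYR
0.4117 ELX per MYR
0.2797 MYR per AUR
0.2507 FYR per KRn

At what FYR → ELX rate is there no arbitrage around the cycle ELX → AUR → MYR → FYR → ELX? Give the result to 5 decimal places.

0.90860

Known legs of the cycle: 8.22 × 0.2797 × 0.4787 = 1.1005954458
For no arbitrage the full-cycle product must be 1, so the missing rate is 1 / 1.1005954458 ≈ 0.9085991.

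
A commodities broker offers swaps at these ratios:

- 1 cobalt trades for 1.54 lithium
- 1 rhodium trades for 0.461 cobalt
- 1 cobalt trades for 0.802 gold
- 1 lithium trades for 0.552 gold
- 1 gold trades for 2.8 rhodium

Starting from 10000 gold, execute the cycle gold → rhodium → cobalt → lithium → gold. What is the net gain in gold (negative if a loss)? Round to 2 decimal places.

972.83

10000 gold × 2.8 = 28000 rhodium
28000 rhodium × 0.461 = 12908 cobalt
12908 cobalt × 1.54 = 19878.32 lithium
19878.32 lithium × 0.552 = 10972.83264 gold
Net change: 10972.83264 − 10000 = 972.83264 gold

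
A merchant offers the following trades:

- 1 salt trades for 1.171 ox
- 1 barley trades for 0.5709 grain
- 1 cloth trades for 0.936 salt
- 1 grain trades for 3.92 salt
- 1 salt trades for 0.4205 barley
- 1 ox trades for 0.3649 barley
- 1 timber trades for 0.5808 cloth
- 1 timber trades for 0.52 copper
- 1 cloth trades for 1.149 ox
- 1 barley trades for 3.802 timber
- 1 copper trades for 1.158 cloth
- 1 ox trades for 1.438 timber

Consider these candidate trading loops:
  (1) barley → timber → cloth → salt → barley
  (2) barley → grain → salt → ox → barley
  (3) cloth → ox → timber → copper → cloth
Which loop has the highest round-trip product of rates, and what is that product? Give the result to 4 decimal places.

0.9949

(1) 3.802 × 0.5808 × 0.936 × 0.4205 = 0.86912
(2) 0.5709 × 3.92 × 1.171 × 0.3649 = 0.95626
(3) 1.149 × 1.438 × 0.52 × 1.158 = 0.99493
Highest is cycle (3) at 0.9949 (≤1, no arbitrage).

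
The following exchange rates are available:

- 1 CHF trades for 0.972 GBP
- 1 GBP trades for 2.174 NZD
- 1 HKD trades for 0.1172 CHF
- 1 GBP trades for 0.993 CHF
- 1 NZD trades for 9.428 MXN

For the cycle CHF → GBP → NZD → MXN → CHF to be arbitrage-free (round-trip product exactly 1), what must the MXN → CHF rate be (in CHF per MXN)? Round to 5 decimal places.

Known legs of the cycle: 0.972 × 2.174 × 9.428 = 19.922570784
For no arbitrage the full-cycle product must be 1, so the missing rate is 1 / 19.922570784 ≈ 0.0501943.

0.05019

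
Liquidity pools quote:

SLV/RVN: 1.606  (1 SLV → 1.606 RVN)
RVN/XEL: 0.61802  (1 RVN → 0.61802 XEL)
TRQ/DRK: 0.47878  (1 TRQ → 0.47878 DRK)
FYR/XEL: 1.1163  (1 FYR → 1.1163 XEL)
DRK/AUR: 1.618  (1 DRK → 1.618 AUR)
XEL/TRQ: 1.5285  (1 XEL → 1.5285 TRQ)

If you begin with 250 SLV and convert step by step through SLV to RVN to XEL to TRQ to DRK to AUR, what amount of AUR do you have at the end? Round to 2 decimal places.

250 SLV × 1.606 = 401.5 RVN
401.5 RVN × 0.61802 = 248.13503 XEL
248.13503 XEL × 1.5285 = 379.274393355 TRQ
379.274393355 TRQ × 0.47878 = 181.5889940505069 DRK
181.5889940505069 DRK × 1.618 = 293.8109923737201642 AUR

293.81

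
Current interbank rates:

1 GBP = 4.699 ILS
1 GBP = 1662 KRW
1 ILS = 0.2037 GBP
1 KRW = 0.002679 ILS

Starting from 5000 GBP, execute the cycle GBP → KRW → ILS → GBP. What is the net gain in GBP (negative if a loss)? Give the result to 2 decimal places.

-465.13

5000 GBP × 1662 = 8310000 KRW
8310000 KRW × 0.002679 = 22262.49 ILS
22262.49 ILS × 0.2037 = 4534.869213 GBP
Net change: 4534.869213 − 5000 = -465.130787 GBP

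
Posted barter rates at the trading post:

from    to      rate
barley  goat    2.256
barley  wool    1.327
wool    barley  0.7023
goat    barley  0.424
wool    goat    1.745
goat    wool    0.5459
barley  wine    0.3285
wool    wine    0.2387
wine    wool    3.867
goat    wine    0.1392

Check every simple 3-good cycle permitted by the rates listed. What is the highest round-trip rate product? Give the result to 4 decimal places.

0.9818

barley→wool→goat→barley: 1.327 × 1.745 × 0.424 = 0.98182
wool→goat→wine→wool: 1.745 × 0.1392 × 3.867 = 0.93931
barley→wine→wool→barley: 0.3285 × 3.867 × 0.7023 = 0.89214
barley→goat→wool→barley: 2.256 × 0.5459 × 0.7023 = 0.86492
Maximum is barley→wool→goat→barley at 0.9818; no arbitrage — every cycle loses value.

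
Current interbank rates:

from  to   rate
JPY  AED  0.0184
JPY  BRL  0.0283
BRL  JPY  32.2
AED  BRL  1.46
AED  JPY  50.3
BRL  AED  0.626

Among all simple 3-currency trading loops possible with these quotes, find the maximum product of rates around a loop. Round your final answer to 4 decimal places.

BRL→AED→JPY→BRL: 0.626 × 50.3 × 0.0283 = 0.89110
BRL→JPY→AED→BRL: 32.2 × 0.0184 × 1.46 = 0.86502
Maximum is BRL→AED→JPY→BRL at 0.8911; no arbitrage — every cycle loses value.

0.8911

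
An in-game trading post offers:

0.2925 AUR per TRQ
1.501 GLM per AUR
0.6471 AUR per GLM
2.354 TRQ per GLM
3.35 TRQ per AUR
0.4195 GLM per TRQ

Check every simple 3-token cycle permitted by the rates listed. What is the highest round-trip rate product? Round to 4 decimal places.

1.0335

TRQ→AUR→GLM→TRQ: 0.2925 × 1.501 × 2.354 = 1.03351
TRQ→GLM→AUR→TRQ: 0.4195 × 0.6471 × 3.35 = 0.90939
Maximum is TRQ→AUR→GLM→TRQ at 1.0335; arbitrage exists.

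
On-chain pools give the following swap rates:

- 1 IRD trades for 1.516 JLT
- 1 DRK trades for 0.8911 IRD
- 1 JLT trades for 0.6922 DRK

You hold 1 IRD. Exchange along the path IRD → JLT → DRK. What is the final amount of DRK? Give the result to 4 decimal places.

1 IRD × 1.516 = 1.516 JLT
1.516 JLT × 0.6922 = 1.0493752 DRK

1.0494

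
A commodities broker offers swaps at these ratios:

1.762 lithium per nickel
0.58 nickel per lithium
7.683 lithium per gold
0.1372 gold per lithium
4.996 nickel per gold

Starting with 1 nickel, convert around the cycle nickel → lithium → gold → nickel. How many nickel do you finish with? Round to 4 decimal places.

1 nickel × 1.762 = 1.762 lithium
1.762 lithium × 0.1372 = 0.2417464 gold
0.2417464 gold × 4.996 = 1.2077650144 nickel

1.2078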